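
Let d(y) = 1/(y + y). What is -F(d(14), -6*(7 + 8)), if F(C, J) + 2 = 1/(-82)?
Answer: 165/82 ≈ 2.0122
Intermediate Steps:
d(y) = 1/(2*y)
F(C, J) = -165/82 (F(C, J) = -2 + 1/(-82) = -2 - 1/82 = -165/82)
-F(d(14), -6*(7 + 8)) = -1*(-165/82) = 165/82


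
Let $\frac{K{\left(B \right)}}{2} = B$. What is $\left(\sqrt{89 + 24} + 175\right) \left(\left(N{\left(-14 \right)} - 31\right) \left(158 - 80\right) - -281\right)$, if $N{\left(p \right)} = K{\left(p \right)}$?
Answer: $-756175 - 4321 \sqrt{113} \approx -8.0211 \cdot 10^{5}$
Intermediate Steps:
$K{\left(B \right)} = 2 B$
$N{\left(p \right)} = 2 p$
$\left(\sqrt{89 + 24} + 175\right) \left(\left(N{\left(-14 \right)} - 31\right) \left(158 - 80\right) - -281\right) = \left(\sqrt{89 + 24} + 175\right) \left(\left(2 \left(-14\right) - 31\right) \left(158 - 80\right) - -281\right) = \left(\sqrt{113} + 175\right) \left(\left(-28 - 31\right) 78 + \left(72 + 209\right)\right) = \left(175 + \sqrt{113}\right) \left(\left(-59\right) 78 + 281\right) = \left(175 + \sqrt{113}\right) \left(-4602 + 281\right) = \left(175 + \sqrt{113}\right) \left(-4321\right) = -756175 - 4321 \sqrt{113}$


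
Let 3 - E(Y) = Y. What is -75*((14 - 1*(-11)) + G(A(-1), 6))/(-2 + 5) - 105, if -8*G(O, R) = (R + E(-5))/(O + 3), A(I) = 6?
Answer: -26105/36 ≈ -725.14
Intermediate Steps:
E(Y) = 3 - Y
G(O, R) = -(8 + R)/(8*(3 + O)) (G(O, R) = -(R + (3 - 1*(-5)))/(8*(O + 3)) = -(R + (3 + 5))/(8*(3 + O)) = -(R + 8)/(8*(3 + O)) = -(8 + R)/(8*(3 + O)))
-75*((14 - 1*(-11)) + G(A(-1), 6))/(-2 + 5) - 105 = -75*((14 - 1*(-11)) + (-8 - 1*6)/(8*(3 + 6)))/(-2 + 5) - 105 = -75*((14 + 11) + (⅛)*(-8 - 6)/9)/3 - 105 = -75*(25 + (⅛)*(⅑)*(-14))/3 - 105 = -75*(25 - 7/36)/3 - 105 = -22325/(12*3) - 105 = -75*893/108 - 105 = -22325/36 - 105 = -26105/36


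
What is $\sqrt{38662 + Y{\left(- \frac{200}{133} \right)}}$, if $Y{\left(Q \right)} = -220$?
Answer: $\sqrt{38442} \approx 196.07$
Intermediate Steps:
$\sqrt{38662 + Y{\left(- \frac{200}{133} \right)}} = \sqrt{38662 - 220} = \sqrt{38442}$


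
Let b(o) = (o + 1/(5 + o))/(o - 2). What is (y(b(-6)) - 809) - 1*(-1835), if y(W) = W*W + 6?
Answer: 66097/64 ≈ 1032.8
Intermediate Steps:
b(o) = (o + 1/(5 + o))/(-2 + o)
y(W) = 6 + W² (y(W) = W² + 6 = 6 + W²)
(y(b(-6)) - 809) - 1*(-1835) = ((6 + ((1 + (-6)² + 5*(-6))/(-10 + (-6)² + 3*(-6)))²) - 809) - 1*(-1835) = ((6 + ((1 + 36 - 30)/(-10 + 36 - 18))²) - 809) + 1835 = ((6 + (7/8)²) - 809) + 1835 = ((6 + 49/64) - 809) + 1835 = (433/64 - 809) + 1835 = -51343/64 + 1835 = 66097/64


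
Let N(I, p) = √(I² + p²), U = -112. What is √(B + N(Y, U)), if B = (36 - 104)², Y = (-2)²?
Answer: 2*√(1156 + √785) ≈ 68.819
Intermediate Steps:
Y = 4
B = 4624 (B = (-68)² = 4624)
√(B + N(Y, U)) = √(4624 + √(4² + (-112)²)) = √(4624 + √(16 + 12544)) = √(4624 + √12560) = √(4624 + 4*√785)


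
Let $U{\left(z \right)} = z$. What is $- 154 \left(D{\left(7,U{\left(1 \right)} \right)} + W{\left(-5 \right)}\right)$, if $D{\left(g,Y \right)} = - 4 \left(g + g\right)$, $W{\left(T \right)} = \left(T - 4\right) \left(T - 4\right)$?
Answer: $-3850$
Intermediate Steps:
$W{\left(T \right)} = \left(-4 + T\right)^{2}$ ($W{\left(T \right)} = \left(-4 + T\right) \left(-4 + T\right) = \left(-4 + T\right)^{2}$)
$D{\left(g,Y \right)} = - 8 g$ ($D{\left(g,Y \right)} = - 4 \cdot 2 g = - 8 g$)
$- 154 \left(D{\left(7,U{\left(1 \right)} \right)} + W{\left(-5 \right)}\right) = - 154 \left(\left(-8\right) 7 + \left(-4 - 5\right)^{2}\right) = - 154 \left(-56 + \left(-9\right)^{2}\right) = - 154 \left(-56 + 81\right) = \left(-154\right) 25 = -3850$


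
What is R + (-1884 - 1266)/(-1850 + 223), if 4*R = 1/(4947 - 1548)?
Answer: 42829027/22120692 ≈ 1.9362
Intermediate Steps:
R = 1/13596 (R = 1/(4*(4947 - 1548)) = (1/4)/3399 = (1/4)*(1/3399) = 1/13596 ≈ 7.3551e-5)
R + (-1884 - 1266)/(-1850 + 223) = 1/13596 + (-1884 - 1266)/(-1850 + 223) = 1/13596 - 3150/(-1627) = 1/13596 - 3150*(-1/1627) = 1/13596 + 3150/1627 = 42829027/22120692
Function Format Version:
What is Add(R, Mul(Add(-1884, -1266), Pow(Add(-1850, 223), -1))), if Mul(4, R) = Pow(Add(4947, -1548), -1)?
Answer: Rational(42829027, 22120692) ≈ 1.9362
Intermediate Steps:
R = Rational(1, 13596) (R = Mul(Rational(1, 4), Pow(Add(4947, -1548), -1)) = Mul(Rational(1, 4), Pow(3399, -1)) = Mul(Rational(1, 4), Rational(1, 3399)) = Rational(1, 13596) ≈ 7.3551e-5)
Add(R, Mul(Add(-1884, -1266), Pow(Add(-1850, 223), -1))) = Add(Rational(1, 13596), Mul(Add(-1884, -1266), Pow(Add(-1850, 223), -1))) = Add(Rational(1, 13596), Mul(-3150, Pow(-1627, -1))) = Add(Rational(1, 13596), Mul(-3150, Rational(-1, 1627))) = Add(Rational(1, 13596), Rational(3150, 1627)) = Rational(42829027, 22120692)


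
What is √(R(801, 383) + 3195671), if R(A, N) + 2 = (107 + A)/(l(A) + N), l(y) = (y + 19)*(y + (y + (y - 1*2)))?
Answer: √12392038877925326145/1969203 ≈ 1787.6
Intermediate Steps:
l(y) = (-2 + 3*y)*(19 + y) (l(y) = (19 + y)*(y + (y + (y - 2))) = (19 + y)*(y + (y + (-2 + y))) = (19 + y)*(y + (-2 + 2*y)) = (19 + y)*(-2 + 3*y) = (-2 + 3*y)*(19 + y))
R(A, N) = -2 + (107 + A)/(-38 + N + 3*A² + 55*A) (R(A, N) = -2 + (107 + A)/((-38 + 3*A² + 55*A) + N) = -2 + (107 + A)/(-38 + N + 3*A² + 55*A))
√(R(801, 383) + 3195671) = √((183 - 109*801 - 6*801² - 2*383)/(-38 + 383 + 3*801² + 55*801) + 3195671) = √((183 - 87309 - 6*641601 - 766)/(-38 + 383 + 3*641601 + 44055) + 3195671) = √((183 - 87309 - 3849606 - 766)/(-38 + 383 + 1924803 + 44055) + 3195671) = √(-3937498/1969203 + 3195671) = √(6292920982715/1969203) = √12392038877925326145/1969203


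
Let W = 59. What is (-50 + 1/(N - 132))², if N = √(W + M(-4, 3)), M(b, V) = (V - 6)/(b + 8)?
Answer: 12066438848616/4825108369 + 13894712*√233/4825108369 ≈ 2500.8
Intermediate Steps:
M(b, V) = (-6 + V)/(8 + b)
N = √233/2 (N = √(59 + (-6 + 3)/(8 - 4)) = √(59 - 3/4) = √(59 + (¼)*(-3)) = √(59 - ¾) = √(233/4) = √233/2 ≈ 7.6322)
(-50 + 1/(N - 132))² = (-50 + 1/(√233/2 - 132))² = (-50 + 1/(-132 + √233/2))²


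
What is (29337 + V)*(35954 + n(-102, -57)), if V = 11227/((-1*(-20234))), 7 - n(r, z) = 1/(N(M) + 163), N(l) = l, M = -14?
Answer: 1590353291626990/1507433 ≈ 1.0550e+9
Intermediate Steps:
n(r, z) = 1042/149 (n(r, z) = 7 - 1/(-14 + 163) = 7 - 1/149 = 1042/149)
V = 11227/20234 ≈ 0.55486
(29337 + V)*(35954 + n(-102, -57)) = (29337 + 11227/20234)*(35954 + 1042/149) = (593616085/20234)*(5358188/149) = 1590353291626990/1507433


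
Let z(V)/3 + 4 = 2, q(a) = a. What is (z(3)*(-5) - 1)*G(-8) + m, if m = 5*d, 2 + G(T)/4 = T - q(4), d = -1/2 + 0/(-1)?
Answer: -3253/2 ≈ -1626.5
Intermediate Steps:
d = -½ (d = -1*½ + 0*(-1) = -½ + 0 = -½ ≈ -0.50000)
z(V) = -6 (z(V) = -12 + 3*2 = -12 + 6 = -6)
G(T) = -24 + 4*T (G(T) = -8 + 4*(T - 1*4) = -8 + 4*(T - 4) = -8 + 4*(-4 + T) = -8 + (-16 + 4*T) = -24 + 4*T)
m = -5/2 (m = 5*(-½) = -5/2 ≈ -2.5000)
(z(3)*(-5) - 1)*G(-8) + m = (-6*(-5) - 1)*(-24 + 4*(-8)) - 5/2 = (30 - 1)*(-24 - 32) - 5/2 = 29*(-56) - 5/2 = -1624 - 5/2 = -3253/2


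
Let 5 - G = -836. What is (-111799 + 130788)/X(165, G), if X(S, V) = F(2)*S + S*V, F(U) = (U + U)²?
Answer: 18989/141405 ≈ 0.13429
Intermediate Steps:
G = 841 (G = 5 - 1*(-836) = 5 + 836 = 841)
F(U) = 4*U² (F(U) = (2*U)² = 4*U²)
X(S, V) = 16*S + S*V (X(S, V) = (4*2²)*S + S*V = (4*4)*S + S*V = 16*S + S*V)
(-111799 + 130788)/X(165, G) = (-111799 + 130788)/((165*(16 + 841))) = 18989/((165*857)) = 18989/141405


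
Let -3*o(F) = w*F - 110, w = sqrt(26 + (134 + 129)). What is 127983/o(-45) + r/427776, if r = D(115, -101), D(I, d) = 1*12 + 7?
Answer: 164244184049/374304000 ≈ 438.80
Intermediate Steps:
w = 17 (w = sqrt(26 + 263) = sqrt(289) = 17)
D(I, d) = 19 (D(I, d) = 12 + 7 = 19)
o(F) = 110/3 - 17*F/3 (o(F) = -(17*F - 110)/3 = -(-110 + 17*F)/3 = 110/3 - 17*F/3)
r = 19
127983/o(-45) + r/427776 = 127983/(110/3 - 17/3*(-45)) + 19/427776 = 127983/(110/3 + 255) + 19*(1/427776) = 127983/(875/3) + 19/427776 = 127983*(3/875) + 19/427776 = 383949/875 + 19/427776 = 164244184049/374304000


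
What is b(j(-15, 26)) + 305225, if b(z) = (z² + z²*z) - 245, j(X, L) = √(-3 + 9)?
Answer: 304986 + 6*√6 ≈ 3.0500e+5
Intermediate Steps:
j(X, L) = √6
b(z) = -245 + z² + z³ (b(z) = (z² + z³) - 245 = -245 + z² + z³)
b(j(-15, 26)) + 305225 = (-245 + (√6)² + (√6)³) + 305225 = (-245 + 6 + 6*√6) + 305225 = (-239 + 6*√6) + 305225 = 304986 + 6*√6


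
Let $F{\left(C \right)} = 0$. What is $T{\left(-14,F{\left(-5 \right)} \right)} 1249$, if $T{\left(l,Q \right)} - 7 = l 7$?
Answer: $-113659$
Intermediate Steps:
$T{\left(l,Q \right)} = 7 + 7 l$ ($T{\left(l,Q \right)} = 7 + l 7 = 7 + 7 l$)
$T{\left(-14,F{\left(-5 \right)} \right)} 1249 = \left(7 + 7 \left(-14\right)\right) 1249 = \left(7 - 98\right) 1249 = \left(-91\right) 1249 = -113659$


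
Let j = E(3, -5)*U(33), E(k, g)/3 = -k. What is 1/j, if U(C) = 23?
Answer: -1/207 ≈ -0.0048309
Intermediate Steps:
E(k, g) = -3*k (E(k, g) = 3*(-k) = -3*k)
j = -207 (j = -3*3*23 = -9*23 = -207)
1/j = 1/(-207) = -1/207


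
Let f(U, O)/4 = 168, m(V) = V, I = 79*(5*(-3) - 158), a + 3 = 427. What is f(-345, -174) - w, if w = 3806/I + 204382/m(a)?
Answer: 3186231/16748 ≈ 190.25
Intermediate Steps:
a = 424 (a = -3 + 427 = 424)
I = -13667 (I = 79*(-15 - 158) = 79*(-173) = -13667)
f(U, O) = 672 (f(U, O) = 4*168 = 672)
w = 8068425/16748 (w = 3806/(-13667) + 204382/424 = 3806*(-1/13667) + 204382*(1/424) = -22/79 + 102191/212 = 8068425/16748 ≈ 481.75)
f(-345, -174) - w = 672 - 1*8068425/16748 = 672 - 8068425/16748 = 3186231/16748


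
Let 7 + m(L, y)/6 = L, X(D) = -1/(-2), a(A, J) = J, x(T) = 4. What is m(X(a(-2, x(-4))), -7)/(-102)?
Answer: 13/34 ≈ 0.38235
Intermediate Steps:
X(D) = ½ (X(D) = -1*(-½) = ½)
m(L, y) = -42 + 6*L
m(X(a(-2, x(-4))), -7)/(-102) = (-42 + 6*(½))/(-102) = (-42 + 3)*(-1/102) = -39*(-1/102) = 13/34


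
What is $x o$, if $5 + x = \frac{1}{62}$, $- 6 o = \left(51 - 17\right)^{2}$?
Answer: $\frac{29767}{31} \approx 960.23$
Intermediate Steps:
$o = - \frac{578}{3}$ ($o = - \frac{\left(51 - 17\right)^{2}}{6} = - \frac{34^{2}}{6} = \left(- \frac{1}{6}\right) 1156 = - \frac{578}{3} \approx -192.67$)
$x = - \frac{309}{62}$ ($x = -5 + \frac{1}{62} = - \frac{309}{62} \approx -4.9839$)
$x o = \left(- \frac{309}{62}\right) \left(- \frac{578}{3}\right) = \frac{29767}{31}$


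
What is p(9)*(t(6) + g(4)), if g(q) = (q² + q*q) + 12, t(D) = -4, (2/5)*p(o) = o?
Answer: 900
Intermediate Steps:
p(o) = 5*o/2
g(q) = 12 + 2*q² (g(q) = (q² + q²) + 12 = 2*q² + 12 = 12 + 2*q²)
p(9)*(t(6) + g(4)) = ((5/2)*9)*(-4 + (12 + 2*4²)) = 45*(-4 + (12 + 2*16))/2 = 45*(-4 + (12 + 32))/2 = 45*(-4 + 44)/2 = (45/2)*40 = 900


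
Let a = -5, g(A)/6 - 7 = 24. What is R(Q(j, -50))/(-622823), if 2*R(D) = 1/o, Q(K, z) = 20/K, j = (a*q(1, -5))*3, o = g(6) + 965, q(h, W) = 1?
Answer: -1/1433738546 ≈ -6.9748e-10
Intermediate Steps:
g(A) = 186 (g(A) = 42 + 6*24 = 42 + 144 = 186)
o = 1151 (o = 186 + 965 = 1151)
j = -15 (j = -5*1*3 = -5*3 = -15)
R(D) = 1/2302 (R(D) = (½)/1151 = (½)*(1/1151) = 1/2302)
R(Q(j, -50))/(-622823) = (1/2302)/(-622823) = (1/2302)*(-1/622823) = -1/1433738546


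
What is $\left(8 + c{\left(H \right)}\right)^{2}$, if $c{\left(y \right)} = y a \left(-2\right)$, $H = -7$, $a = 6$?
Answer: $8464$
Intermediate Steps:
$c{\left(y \right)} = - 12 y$ ($c{\left(y \right)} = y 6 \left(-2\right) = 6 y \left(-2\right) = - 12 y$)
$\left(8 + c{\left(H \right)}\right)^{2} = \left(8 - -84\right)^{2} = \left(8 + 84\right)^{2} = 92^{2} = 8464$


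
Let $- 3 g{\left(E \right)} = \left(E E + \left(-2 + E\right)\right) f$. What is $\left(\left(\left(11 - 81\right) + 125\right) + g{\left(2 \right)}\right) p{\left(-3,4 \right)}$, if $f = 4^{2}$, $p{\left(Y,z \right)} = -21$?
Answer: $-707$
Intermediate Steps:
$f = 16$
$g{\left(E \right)} = \frac{32}{3} - \frac{16 E}{3} - \frac{16 E^{2}}{3}$ ($g{\left(E \right)} = - \frac{\left(E E + \left(-2 + E\right)\right) 16}{3} = - \frac{\left(E^{2} + \left(-2 + E\right)\right) 16}{3} = - \frac{\left(-2 + E + E^{2}\right) 16}{3} = - \frac{-32 + 16 E + 16 E^{2}}{3} = \frac{32}{3} - \frac{16 E}{3} - \frac{16 E^{2}}{3}$)
$\left(\left(\left(11 - 81\right) + 125\right) + g{\left(2 \right)}\right) p{\left(-3,4 \right)} = \left(\left(\left(11 - 81\right) + 125\right) - \frac{64}{3}\right) \left(-21\right) = \left(\left(-70 + 125\right) - \frac{64}{3}\right) \left(-21\right) = \left(55 - \frac{64}{3}\right) \left(-21\right) = \frac{101}{3} \left(-21\right) = -707$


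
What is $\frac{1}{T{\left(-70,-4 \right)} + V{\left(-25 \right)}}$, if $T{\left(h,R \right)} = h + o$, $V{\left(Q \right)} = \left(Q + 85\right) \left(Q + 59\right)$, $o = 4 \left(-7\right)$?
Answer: $\frac{1}{1942} \approx 0.00051493$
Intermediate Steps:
$o = -28$
$V{\left(Q \right)} = \left(59 + Q\right) \left(85 + Q\right)$ ($V{\left(Q \right)} = \left(85 + Q\right) \left(59 + Q\right) = \left(59 + Q\right) \left(85 + Q\right)$)
$T{\left(h,R \right)} = -28 + h$ ($T{\left(h,R \right)} = h - 28 = -28 + h$)
$\frac{1}{T{\left(-70,-4 \right)} + V{\left(-25 \right)}} = \frac{1}{\left(-28 - 70\right) + \left(5015 + \left(-25\right)^{2} + 144 \left(-25\right)\right)} = \frac{1}{-98 + \left(5015 + 625 - 3600\right)} = \frac{1}{-98 + 2040} = \frac{1}{1942}$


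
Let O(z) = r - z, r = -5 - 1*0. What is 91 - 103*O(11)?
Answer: 1739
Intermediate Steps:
r = -5 (r = -5 + 0 = -5)
O(z) = -5 - z
91 - 103*O(11) = 91 - 103*(-5 - 1*11) = 91 - 103*(-5 - 11) = 91 - 103*(-16) = 91 + 1648 = 1739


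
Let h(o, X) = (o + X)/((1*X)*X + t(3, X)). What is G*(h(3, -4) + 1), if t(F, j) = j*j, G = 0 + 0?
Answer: 0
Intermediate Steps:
G = 0
t(F, j) = j**2
h(o, X) = (X + o)/(2*X**2) (h(o, X) = (o + X)/((1*X)*X + X**2) = (X + o)/(X*X + X**2) = (X + o)/(X**2 + X**2) = (X + o)/((2*X**2)) = (X + o)*(1/(2*X**2)) = (X + o)/(2*X**2))
G*(h(3, -4) + 1) = 0*((1/2)*(-4 + 3)/(-4)**2 + 1) = 0*((1/2)*(1/16)*(-1) + 1) = 0*(-1/32 + 1) = 0*(31/32) = 0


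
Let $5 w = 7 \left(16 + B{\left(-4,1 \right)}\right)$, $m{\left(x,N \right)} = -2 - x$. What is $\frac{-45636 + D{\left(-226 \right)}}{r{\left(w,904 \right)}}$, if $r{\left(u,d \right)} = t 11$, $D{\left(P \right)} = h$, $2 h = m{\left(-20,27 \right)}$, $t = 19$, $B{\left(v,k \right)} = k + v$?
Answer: $- \frac{45627}{209} \approx -218.31$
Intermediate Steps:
$h = 9$ ($h = \frac{-2 - -20}{2} = \frac{-2 + 20}{2} = \frac{1}{2} \cdot 18 = 9$)
$w = \frac{91}{5}$ ($w = \frac{7 \left(16 + \left(1 - 4\right)\right)}{5} = \frac{7 \left(16 - 3\right)}{5} = \frac{7 \cdot 13}{5} = \frac{1}{5} \cdot 91 = \frac{91}{5} \approx 18.2$)
$D{\left(P \right)} = 9$
$r{\left(u,d \right)} = 209$ ($r{\left(u,d \right)} = 19 \cdot 11 = 209$)
$\frac{-45636 + D{\left(-226 \right)}}{r{\left(w,904 \right)}} = \frac{-45636 + 9}{209} = \left(-45627\right) \frac{1}{209} = - \frac{45627}{209}$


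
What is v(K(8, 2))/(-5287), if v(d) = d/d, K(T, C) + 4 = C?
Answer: -1/5287 ≈ -0.00018914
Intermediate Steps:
K(T, C) = -4 + C
v(d) = 1
v(K(8, 2))/(-5287) = 1/(-5287) = 1*(-1/5287) = -1/5287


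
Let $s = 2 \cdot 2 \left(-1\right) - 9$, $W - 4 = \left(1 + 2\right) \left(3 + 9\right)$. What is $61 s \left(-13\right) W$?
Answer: $412360$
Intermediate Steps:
$W = 40$ ($W = 4 + \left(1 + 2\right) \left(3 + 9\right) = 4 + 3 \cdot 12 = 4 + 36 = 40$)
$s = -13$ ($s = 4 \left(-1\right) - 9 = -4 - 9 = -13$)
$61 s \left(-13\right) W = 61 \left(-13\right) \left(-13\right) 40 = 61 \cdot 169 \cdot 40 = 61 \cdot 6760 = 412360$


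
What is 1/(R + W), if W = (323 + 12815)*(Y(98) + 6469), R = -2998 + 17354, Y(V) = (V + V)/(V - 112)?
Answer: 1/84820146 ≈ 1.1790e-8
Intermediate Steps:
Y(V) = 2*V/(-112 + V) (Y(V) = (2*V)/(-112 + V) = 2*V/(-112 + V))
R = 14356
W = 84805790 (W = (323 + 12815)*(2*98/(-112 + 98) + 6469) = 13138*(2*98/(-14) + 6469) = 13138*(2*98*(-1/14) + 6469) = 13138*(-14 + 6469) = 13138*6455 = 84805790)
1/(R + W) = 1/(14356 + 84805790) = 1/84820146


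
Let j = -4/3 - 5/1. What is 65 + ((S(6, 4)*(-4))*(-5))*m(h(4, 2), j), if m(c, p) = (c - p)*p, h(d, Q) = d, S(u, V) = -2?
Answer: 24145/9 ≈ 2682.8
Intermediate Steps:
j = -19/3 (j = -4*⅓ - 5*1 = -4/3 - 5 = -19/3 ≈ -6.3333)
m(c, p) = p*(c - p)
65 + ((S(6, 4)*(-4))*(-5))*m(h(4, 2), j) = 65 + (-2*(-4)*(-5))*(-19*(4 - 1*(-19/3))/3) = 65 + (8*(-5))*(-19*(4 + 19/3)/3) = 65 - (-760)*31/(3*3) = 65 - 40*(-589/9) = 65 + 23560/9 = 24145/9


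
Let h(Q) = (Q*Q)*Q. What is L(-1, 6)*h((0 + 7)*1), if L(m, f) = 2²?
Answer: 1372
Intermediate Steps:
L(m, f) = 4
h(Q) = Q³ (h(Q) = Q²*Q = Q³)
L(-1, 6)*h((0 + 7)*1) = 4*((0 + 7)*1)³ = 4*(7*1)³ = 4*7³ = 4*343 = 1372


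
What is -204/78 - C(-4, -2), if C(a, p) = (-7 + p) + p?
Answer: 109/13 ≈ 8.3846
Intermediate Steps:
C(a, p) = -7 + 2*p
-204/78 - C(-4, -2) = -204/78 - (-7 + 2*(-2)) = -204*1/78 - (-7 - 4) = -34/13 - 1*(-11) = -34/13 + 11 = 109/13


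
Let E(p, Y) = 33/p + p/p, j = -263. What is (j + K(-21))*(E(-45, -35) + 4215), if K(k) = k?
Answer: -17957036/15 ≈ -1.1971e+6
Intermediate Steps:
E(p, Y) = 1 + 33/p (E(p, Y) = 33/p + 1 = 1 + 33/p)
(j + K(-21))*(E(-45, -35) + 4215) = (-263 - 21)*((33 - 45)/(-45) + 4215) = -284*(-1/45*(-12) + 4215) = -284*(4/15 + 4215) = -284*63229/15 = -17957036/15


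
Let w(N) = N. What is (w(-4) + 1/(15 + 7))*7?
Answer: -609/22 ≈ -27.682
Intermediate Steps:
(w(-4) + 1/(15 + 7))*7 = (-4 + 1/(15 + 7))*7 = (-4 + 1/22)*7 = -87/22*7 = -609/22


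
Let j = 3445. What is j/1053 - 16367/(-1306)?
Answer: 1671817/105786 ≈ 15.804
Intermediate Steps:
j/1053 - 16367/(-1306) = 3445/1053 - 16367/(-1306) = 3445*(1/1053) - 16367*(-1/1306) = 265/81 + 16367/1306 = 1671817/105786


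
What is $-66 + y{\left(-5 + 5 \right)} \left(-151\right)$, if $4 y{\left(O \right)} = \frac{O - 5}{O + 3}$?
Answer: $- \frac{37}{12} \approx -3.0833$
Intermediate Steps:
$y{\left(O \right)} = \frac{-5 + O}{4 \left(3 + O\right)}$ ($y{\left(O \right)} = \frac{\left(O - 5\right) \frac{1}{O + 3}}{4} = \frac{\left(-5 + O\right) \frac{1}{3 + O}}{4} = \frac{\frac{1}{3 + O} \left(-5 + O\right)}{4} = \frac{-5 + O}{4 \left(3 + O\right)}$)
$-66 + y{\left(-5 + 5 \right)} \left(-151\right) = -66 + \frac{-5 + \left(-5 + 5\right)}{4 \left(3 + \left(-5 + 5\right)\right)} \left(-151\right) = -66 + \frac{-5 + 0}{4 \left(3 + 0\right)} \left(-151\right) = -66 + \frac{1}{4} \cdot \frac{1}{3} \left(-5\right) \left(-151\right) = -66 - - \frac{755}{12} = -66 + \frac{755}{12} = - \frac{37}{12}$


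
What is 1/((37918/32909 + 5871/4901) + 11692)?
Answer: 161287009/1886146754085 ≈ 8.5511e-5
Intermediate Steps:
1/((37918/32909 + 5871/4901) + 11692) = 1/(379044857/161287009 + 11692) = 1/(1886146754085/161287009) = 161287009/1886146754085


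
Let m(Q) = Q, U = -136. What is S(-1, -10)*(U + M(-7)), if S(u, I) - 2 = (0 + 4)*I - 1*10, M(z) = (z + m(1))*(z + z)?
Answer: 2496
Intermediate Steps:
M(z) = 2*z*(1 + z) (M(z) = (z + 1)*(z + z) = (1 + z)*(2*z) = 2*z*(1 + z))
S(u, I) = -8 + 4*I (S(u, I) = 2 + ((0 + 4)*I - 1*10) = 2 + (4*I - 10) = 2 + (-10 + 4*I) = -8 + 4*I)
S(-1, -10)*(U + M(-7)) = (-8 + 4*(-10))*(-136 + 2*(-7)*(1 - 7)) = (-8 - 40)*(-136 + 2*(-7)*(-6)) = -48*(-136 + 84) = -48*(-52) = 2496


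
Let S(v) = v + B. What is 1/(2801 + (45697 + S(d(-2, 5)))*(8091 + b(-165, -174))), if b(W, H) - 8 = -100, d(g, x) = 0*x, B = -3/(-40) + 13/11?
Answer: 440/160838989207 ≈ 2.7357e-9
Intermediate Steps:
B = 553/440 (B = -3*(-1/40) + 13*(1/11) = 3/40 + 13/11 = 553/440 ≈ 1.2568)
d(g, x) = 0
b(W, H) = -92 (b(W, H) = 8 - 100 = -92)
S(v) = 553/440 + v (S(v) = v + 553/440 = 553/440 + v)
1/(2801 + (45697 + S(d(-2, 5)))*(8091 + b(-165, -174))) = 1/(2801 + (45697 + (553/440 + 0))*(8091 - 92)) = 1/(2801 + (45697 + 553/440)*7999) = 1/(2801 + (20107233/440)*7999) = 1/(2801 + 160837756767/440) = 1/(160838989207/440) = 440/160838989207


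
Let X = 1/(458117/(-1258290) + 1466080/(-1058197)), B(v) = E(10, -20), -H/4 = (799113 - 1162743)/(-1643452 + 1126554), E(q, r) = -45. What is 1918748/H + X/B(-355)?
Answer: -3750686126899665876901/5500569235990155 ≈ -6.8187e+5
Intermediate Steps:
H = -727260/258449 (H = -4*(799113 - 1162743)/(-1643452 + 1126554) = -(-1454520)/(-516898) = -(-1454520)*(-1)/516898 = -4*181815/258449 = -727260/258449 ≈ -2.8139)
B(v) = -45
X = -17292450690/30253660237 (X = 1/(458117*(-1/1258290) + 1466080*(-1/1058197)) = 1/(-41647/114390 - 209440/151171) = 1/(-30253660237/17292450690) = -17292450690/30253660237 ≈ -0.57158)
1918748/H + X/B(-355) = 1918748/(-727260/258449) - 17292450690/30253660237/(-45) = 1918748*(-258449/727260) - 17292450690/30253660237*(-1/45) = -123974625463/181815 + 384276682/30253660237 = -3750686126899665876901/5500569235990155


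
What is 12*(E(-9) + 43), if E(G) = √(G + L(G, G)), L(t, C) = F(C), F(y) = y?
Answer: 516 + 36*I*√2 ≈ 516.0 + 50.912*I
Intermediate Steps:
L(t, C) = C
E(G) = √2*√G (E(G) = √(G + G) = √(2*G) = √2*√G)
12*(E(-9) + 43) = 12*(√2*√(-9) + 43) = 12*(√2*(3*I) + 43) = 12*(3*I*√2 + 43) = 12*(43 + 3*I*√2) = 516 + 36*I*√2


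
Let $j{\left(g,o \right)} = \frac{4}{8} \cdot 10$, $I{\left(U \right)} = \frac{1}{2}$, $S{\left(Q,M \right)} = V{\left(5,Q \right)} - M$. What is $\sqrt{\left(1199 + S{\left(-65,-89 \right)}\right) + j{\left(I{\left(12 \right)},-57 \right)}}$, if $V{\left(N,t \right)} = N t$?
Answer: $22 \sqrt{2} \approx 31.113$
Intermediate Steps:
$S{\left(Q,M \right)} = - M + 5 Q$ ($S{\left(Q,M \right)} = 5 Q - M = - M + 5 Q$)
$I{\left(U \right)} = \frac{1}{2}$
$j{\left(g,o \right)} = 5$ ($j{\left(g,o \right)} = 4 \cdot \frac{1}{8} \cdot 10 = \frac{1}{2} \cdot 10 = 5$)
$\sqrt{\left(1199 + S{\left(-65,-89 \right)}\right) + j{\left(I{\left(12 \right)},-57 \right)}} = \sqrt{\left(1199 + \left(\left(-1\right) \left(-89\right) + 5 \left(-65\right)\right)\right) + 5} = \sqrt{\left(1199 + \left(89 - 325\right)\right) + 5} = \sqrt{\left(1199 - 236\right) + 5} = \sqrt{963 + 5} = \sqrt{968} = 22 \sqrt{2}$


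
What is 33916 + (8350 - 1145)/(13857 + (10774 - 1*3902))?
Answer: 703051969/20729 ≈ 33916.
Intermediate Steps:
33916 + (8350 - 1145)/(13857 + (10774 - 1*3902)) = 33916 + 7205/(13857 + (10774 - 3902)) = 33916 + 7205/(13857 + 6872) = 33916 + 7205/20729 = 703051969/20729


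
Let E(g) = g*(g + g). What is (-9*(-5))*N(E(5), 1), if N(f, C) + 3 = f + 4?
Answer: 2295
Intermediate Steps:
E(g) = 2*g² (E(g) = g*(2*g) = 2*g²)
N(f, C) = 1 + f (N(f, C) = -3 + (f + 4) = -3 + (4 + f) = 1 + f)
(-9*(-5))*N(E(5), 1) = (-9*(-5))*(1 + 2*5²) = 45*(1 + 2*25) = 45*(1 + 50) = 45*51 = 2295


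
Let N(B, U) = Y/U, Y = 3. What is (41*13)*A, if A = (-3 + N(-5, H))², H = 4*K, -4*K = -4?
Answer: 43173/16 ≈ 2698.3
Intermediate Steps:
K = 1 (K = -¼*(-4) = 1)
H = 4 (H = 4*1 = 4)
N(B, U) = 3/U
A = 81/16 (A = (-3 + 3/4)² = (-3 + 3*(¼))² = (-3 + ¾)² = (-9/4)² = 81/16 ≈ 5.0625)
(41*13)*A = (41*13)*(81/16) = 533*(81/16) = 43173/16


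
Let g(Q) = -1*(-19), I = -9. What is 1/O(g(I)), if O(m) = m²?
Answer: 1/361 ≈ 0.0027701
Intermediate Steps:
g(Q) = 19
1/O(g(I)) = 1/(19²) = 1/361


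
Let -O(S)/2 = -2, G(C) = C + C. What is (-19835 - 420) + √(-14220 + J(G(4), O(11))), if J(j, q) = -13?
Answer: -20255 + I*√14233 ≈ -20255.0 + 119.3*I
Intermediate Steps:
G(C) = 2*C
O(S) = 4 (O(S) = -2*(-2) = 4)
(-19835 - 420) + √(-14220 + J(G(4), O(11))) = (-19835 - 420) + √(-14220 - 13) = -20255 + √(-14233) = -20255 + I*√14233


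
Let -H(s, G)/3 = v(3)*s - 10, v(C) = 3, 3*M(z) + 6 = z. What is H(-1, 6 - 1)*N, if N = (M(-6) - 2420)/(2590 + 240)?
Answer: -47268/1415 ≈ -33.405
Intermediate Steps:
M(z) = -2 + z/3
H(s, G) = 30 - 9*s (H(s, G) = -3*(3*s - 10) = -3*(-10 + 3*s) = 30 - 9*s)
N = -1212/1415 (N = ((-2 + (⅓)*(-6)) - 2420)/(2590 + 240) = ((-2 - 2) - 2420)/2830 = (-4 - 2420)*(1/2830) = -2424*1/2830 = -1212/1415 ≈ -0.85654)
H(-1, 6 - 1)*N = (30 - 9*(-1))*(-1212/1415) = (30 + 9)*(-1212/1415) = 39*(-1212/1415) = -47268/1415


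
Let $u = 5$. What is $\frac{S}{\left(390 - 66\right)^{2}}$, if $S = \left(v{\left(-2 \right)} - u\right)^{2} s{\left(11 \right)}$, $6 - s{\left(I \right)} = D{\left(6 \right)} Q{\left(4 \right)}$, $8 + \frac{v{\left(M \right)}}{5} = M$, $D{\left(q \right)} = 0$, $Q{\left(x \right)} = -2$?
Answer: $\frac{3025}{17496} \approx 0.1729$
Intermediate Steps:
$v{\left(M \right)} = -40 + 5 M$
$s{\left(I \right)} = 6$ ($s{\left(I \right)} = 6 - 0 \left(-2\right) = 6 - 0 = 6 + 0 = 6$)
$S = 18150$ ($S = \left(\left(-40 + 5 \left(-2\right)\right) - 5\right)^{2} \cdot 6 = \left(\left(-40 - 10\right) - 5\right)^{2} \cdot 6 = \left(-50 - 5\right)^{2} \cdot 6 = \left(-55\right)^{2} \cdot 6 = 3025 \cdot 6 = 18150$)
$\frac{S}{\left(390 - 66\right)^{2}} = \frac{18150}{\left(390 - 66\right)^{2}} = \frac{18150}{324^{2}} = \frac{18150}{104976} = 18150 \cdot \frac{1}{104976} = \frac{3025}{17496}$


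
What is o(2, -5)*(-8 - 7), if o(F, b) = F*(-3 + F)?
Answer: 30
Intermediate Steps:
o(2, -5)*(-8 - 7) = (2*(-3 + 2))*(-8 - 7) = (2*(-1))*(-15) = -2*(-15) = 30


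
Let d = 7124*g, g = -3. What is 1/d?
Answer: -1/21372 ≈ -4.6790e-5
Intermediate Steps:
d = -21372 (d = 7124*(-3) = -21372)
1/d = 1/(-21372) = -1/21372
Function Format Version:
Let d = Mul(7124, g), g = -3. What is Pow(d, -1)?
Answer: Rational(-1, 21372) ≈ -4.6790e-5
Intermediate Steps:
d = -21372 (d = Mul(7124, -3) = -21372)
Pow(d, -1) = Pow(-21372, -1) = Rational(-1, 21372)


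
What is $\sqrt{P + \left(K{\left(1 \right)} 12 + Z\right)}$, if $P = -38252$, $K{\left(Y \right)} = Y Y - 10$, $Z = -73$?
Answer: $i \sqrt{38433} \approx 196.04 i$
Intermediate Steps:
$K{\left(Y \right)} = -10 + Y^{2}$ ($K{\left(Y \right)} = Y^{2} - 10 = -10 + Y^{2}$)
$\sqrt{P + \left(K{\left(1 \right)} 12 + Z\right)} = \sqrt{-38252 + \left(\left(-10 + 1^{2}\right) 12 - 73\right)} = \sqrt{-38252 + \left(\left(-10 + 1\right) 12 - 73\right)} = \sqrt{-38252 - 181} = \sqrt{-38433} = i \sqrt{38433}$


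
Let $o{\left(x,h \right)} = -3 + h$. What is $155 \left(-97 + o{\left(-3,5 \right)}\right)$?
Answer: $-14725$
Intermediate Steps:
$155 \left(-97 + o{\left(-3,5 \right)}\right) = 155 \left(-97 + \left(-3 + 5\right)\right) = 155 \left(-97 + 2\right) = 155 \left(-95\right) = -14725$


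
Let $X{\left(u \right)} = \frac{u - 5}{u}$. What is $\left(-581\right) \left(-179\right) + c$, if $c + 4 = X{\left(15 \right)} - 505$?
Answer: $\frac{310472}{3} \approx 1.0349 \cdot 10^{5}$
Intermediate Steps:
$X{\left(u \right)} = \frac{-5 + u}{u}$
$c = - \frac{1525}{3}$ ($c = -4 - \left(505 - \frac{-5 + 15}{15}\right) = -4 + \left(\frac{1}{15} \cdot 10 - 505\right) = -4 + \left(\frac{2}{3} - 505\right) = -4 - \frac{1513}{3} = - \frac{1525}{3} \approx -508.33$)
$\left(-581\right) \left(-179\right) + c = \left(-581\right) \left(-179\right) - \frac{1525}{3} = 103999 - \frac{1525}{3} = \frac{310472}{3}$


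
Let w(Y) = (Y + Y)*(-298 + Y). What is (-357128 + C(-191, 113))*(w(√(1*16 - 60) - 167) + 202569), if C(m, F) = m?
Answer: -127845522329 + 903302432*I*√11 ≈ -1.2785e+11 + 2.9959e+9*I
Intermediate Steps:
w(Y) = 2*Y*(-298 + Y) (w(Y) = (2*Y)*(-298 + Y) = 2*Y*(-298 + Y))
(-357128 + C(-191, 113))*(w(√(1*16 - 60) - 167) + 202569) = (-357128 - 191)*(2*(√(1*16 - 60) - 167)*(-298 + (√(1*16 - 60) - 167)) + 202569) = -357319*(2*(√(16 - 60) - 167)*(-298 + (√(16 - 60) - 167)) + 202569) = -357319*(2*(√(-44) - 167)*(-298 + (√(-44) - 167)) + 202569) = -357319*(2*(2*I*√11 - 167)*(-298 + (2*I*√11 - 167)) + 202569) = -357319*(2*(-167 + 2*I*√11)*(-298 + (-167 + 2*I*√11)) + 202569) = -357319*(2*(-167 + 2*I*√11)*(-465 + 2*I*√11) + 202569) = -357319*(2*(-465 + 2*I*√11)*(-167 + 2*I*√11) + 202569) = -357319*(202569 + 2*(-465 + 2*I*√11)*(-167 + 2*I*√11)) = -72381752511 - 714638*(-465 + 2*I*√11)*(-167 + 2*I*√11)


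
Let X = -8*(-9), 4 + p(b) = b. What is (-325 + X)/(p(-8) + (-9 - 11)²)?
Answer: -253/388 ≈ -0.65206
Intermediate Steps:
p(b) = -4 + b
X = 72
(-325 + X)/(p(-8) + (-9 - 11)²) = (-325 + 72)/((-4 - 8) + (-9 - 11)²) = -253/(-12 + (-20)²) = -253/(-12 + 400) = -253/388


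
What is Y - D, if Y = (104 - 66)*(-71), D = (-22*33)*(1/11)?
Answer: -2632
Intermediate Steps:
D = -66 (D = -726/11 = -726*1/11 = -66)
Y = -2698 (Y = 38*(-71) = -2698)
Y - D = -2698 - 1*(-66) = -2698 + 66 = -2632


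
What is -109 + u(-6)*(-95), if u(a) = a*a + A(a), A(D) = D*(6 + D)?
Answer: -3529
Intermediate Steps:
u(a) = a**2 + a*(6 + a) (u(a) = a*a + a*(6 + a) = a**2 + a*(6 + a))
-109 + u(-6)*(-95) = -109 + (2*(-6)*(3 - 6))*(-95) = -109 + (2*(-6)*(-3))*(-95) = -109 + 36*(-95) = -109 - 3420 = -3529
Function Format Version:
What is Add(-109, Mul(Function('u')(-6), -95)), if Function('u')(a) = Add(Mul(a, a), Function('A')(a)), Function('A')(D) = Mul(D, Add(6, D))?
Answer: -3529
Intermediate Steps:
Function('u')(a) = Add(Pow(a, 2), Mul(a, Add(6, a))) (Function('u')(a) = Add(Mul(a, a), Mul(a, Add(6, a))) = Add(Pow(a, 2), Mul(a, Add(6, a))))
Add(-109, Mul(Function('u')(-6), -95)) = Add(-109, Mul(Mul(2, -6, Add(3, -6)), -95)) = Add(-109, Mul(Mul(2, -6, -3), -95)) = Add(-109, Mul(36, -95)) = Add(-109, -3420) = -3529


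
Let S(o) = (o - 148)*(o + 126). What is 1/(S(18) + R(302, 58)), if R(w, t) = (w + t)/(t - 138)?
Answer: -2/37449 ≈ -5.3406e-5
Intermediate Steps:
S(o) = (-148 + o)*(126 + o)
R(w, t) = (t + w)/(-138 + t)
1/(S(18) + R(302, 58)) = 1/((-18648 + 18**2 - 22*18) + (58 + 302)/(-138 + 58)) = 1/((-18648 + 324 - 396) + 360/(-80)) = 1/(-18720 - 1/80*360) = 1/(-18720 - 9/2) = 1/(-37449/2) = -2/37449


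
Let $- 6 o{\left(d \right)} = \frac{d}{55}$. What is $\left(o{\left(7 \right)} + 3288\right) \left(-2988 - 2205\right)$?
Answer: $- \frac{1878192123}{110} \approx -1.7074 \cdot 10^{7}$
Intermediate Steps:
$o{\left(d \right)} = - \frac{d}{330}$ ($o{\left(d \right)} = - \frac{d \frac{1}{55}}{6} = - \frac{\frac{1}{55} d}{6} = - \frac{d}{330}$)
$\left(o{\left(7 \right)} + 3288\right) \left(-2988 - 2205\right) = \left(\left(- \frac{1}{330}\right) 7 + 3288\right) \left(-2988 - 2205\right) = \left(- \frac{7}{330} + 3288\right) \left(-5193\right) = \frac{1085033}{330} \left(-5193\right) = - \frac{1878192123}{110}$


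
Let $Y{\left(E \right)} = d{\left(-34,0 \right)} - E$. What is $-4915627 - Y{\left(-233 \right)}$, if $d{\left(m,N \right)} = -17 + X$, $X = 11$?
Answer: $-4915854$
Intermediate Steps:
$d{\left(m,N \right)} = -6$ ($d{\left(m,N \right)} = -17 + 11 = -6$)
$Y{\left(E \right)} = -6 - E$
$-4915627 - Y{\left(-233 \right)} = -4915627 - \left(-6 - -233\right) = -4915627 - \left(-6 + 233\right) = -4915627 - 227 = -4915854$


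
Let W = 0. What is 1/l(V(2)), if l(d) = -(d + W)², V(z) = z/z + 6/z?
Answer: -1/16 ≈ -0.062500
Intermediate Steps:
V(z) = 1 + 6/z
l(d) = -d² (l(d) = -(d + 0)² = -d²)
1/l(V(2)) = 1/(-((6 + 2)/2)²) = 1/(-((½)*8)²) = 1/(-1*4²) = 1/(-1*16) = 1/(-16) = -1/16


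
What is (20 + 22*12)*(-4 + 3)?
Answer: -284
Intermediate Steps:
(20 + 22*12)*(-4 + 3) = (20 + 264)*(-1) = 284*(-1) = -284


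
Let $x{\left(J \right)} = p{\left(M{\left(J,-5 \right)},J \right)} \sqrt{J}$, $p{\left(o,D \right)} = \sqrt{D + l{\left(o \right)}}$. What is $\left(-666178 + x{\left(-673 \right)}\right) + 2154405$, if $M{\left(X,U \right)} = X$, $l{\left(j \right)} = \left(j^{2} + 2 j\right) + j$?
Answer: $1488227 + 673 i \sqrt{669} \approx 1.4882 \cdot 10^{6} + 17407.0 i$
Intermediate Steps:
$l{\left(j \right)} = j^{2} + 3 j$
$p{\left(o,D \right)} = \sqrt{D + o \left(3 + o\right)}$
$x{\left(J \right)} = \sqrt{J} \sqrt{J + J \left(3 + J\right)}$ ($x{\left(J \right)} = \sqrt{J + J \left(3 + J\right)} \sqrt{J} = \sqrt{J} \sqrt{J + J \left(3 + J\right)}$)
$\left(-666178 + x{\left(-673 \right)}\right) + 2154405 = \left(-666178 + \sqrt{-673} \sqrt{- 673 \left(4 - 673\right)}\right) + 2154405 = \left(-666178 + i \sqrt{673} \sqrt{\left(-673\right) \left(-669\right)}\right) + 2154405 = \left(-666178 + i \sqrt{673} \sqrt{450237}\right) + 2154405 = \left(-666178 + 673 i \sqrt{669}\right) + 2154405 = 1488227 + 673 i \sqrt{669}$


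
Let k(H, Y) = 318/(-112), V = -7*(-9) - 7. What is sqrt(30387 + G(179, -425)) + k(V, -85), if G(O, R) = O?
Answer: -159/56 + sqrt(30566) ≈ 171.99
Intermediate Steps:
V = 56 (V = 63 - 7 = 56)
k(H, Y) = -159/56 (k(H, Y) = 318*(-1/112) = -159/56)
sqrt(30387 + G(179, -425)) + k(V, -85) = sqrt(30387 + 179) - 159/56 = sqrt(30566) - 159/56 = -159/56 + sqrt(30566)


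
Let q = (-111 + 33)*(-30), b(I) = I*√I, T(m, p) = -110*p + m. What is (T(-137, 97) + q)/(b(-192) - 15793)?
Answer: 133719331/256496737 - 13005312*I*√3/256496737 ≈ 0.52133 - 0.087821*I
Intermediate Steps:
T(m, p) = m - 110*p
b(I) = I^(3/2)
q = 2340 (q = -78*(-30) = 2340)
(T(-137, 97) + q)/(b(-192) - 15793) = ((-137 - 110*97) + 2340)/((-192)^(3/2) - 15793) = ((-137 - 10670) + 2340)/(-1536*I*√3 - 15793) = (-10807 + 2340)/(-15793 - 1536*I*√3) = -8467/(-15793 - 1536*I*√3)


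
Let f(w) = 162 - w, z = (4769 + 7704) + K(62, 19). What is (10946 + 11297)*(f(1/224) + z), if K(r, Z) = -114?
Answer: 62385008829/224 ≈ 2.7850e+8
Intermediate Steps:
z = 12359 (z = (4769 + 7704) - 114 = 12473 - 114 = 12359)
(10946 + 11297)*(f(1/224) + z) = (10946 + 11297)*((162 - 1/224) + 12359) = 22243*((162 - 1*1/224) + 12359) = 22243*((162 - 1/224) + 12359) = 22243*(36287/224 + 12359) = 22243*(2804703/224) = 62385008829/224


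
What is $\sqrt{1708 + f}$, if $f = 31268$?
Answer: $12 \sqrt{229} \approx 181.59$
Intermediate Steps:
$\sqrt{1708 + f} = \sqrt{1708 + 31268} = \sqrt{32976} = 12 \sqrt{229}$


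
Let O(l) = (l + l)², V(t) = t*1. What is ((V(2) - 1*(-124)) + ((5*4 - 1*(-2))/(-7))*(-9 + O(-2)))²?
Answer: 10816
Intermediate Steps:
V(t) = t
O(l) = 4*l² (O(l) = (2*l)² = 4*l²)
((V(2) - 1*(-124)) + ((5*4 - 1*(-2))/(-7))*(-9 + O(-2)))² = ((2 - 1*(-124)) + ((5*4 - 1*(-2))/(-7))*(-9 + 4*(-2)²))² = ((2 + 124) + ((20 + 2)*(-⅐))*(-9 + 4*4))² = (126 + (22*(-⅐))*(-9 + 16))² = (126 - 22/7*7)² = (126 - 22)² = 104² = 10816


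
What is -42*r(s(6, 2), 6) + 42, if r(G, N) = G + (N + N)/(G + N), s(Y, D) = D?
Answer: -105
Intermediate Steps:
r(G, N) = G + 2*N/(G + N) (r(G, N) = G + (2*N)/(G + N) = G + 2*N/(G + N))
-42*r(s(6, 2), 6) + 42 = -42*(2² + 2*6 + 2*6)/(2 + 6) + 42 = -42*(4 + 12 + 12)/8 + 42 = -21*28/4 + 42 = -42*7/2 + 42 = -147 + 42 = -105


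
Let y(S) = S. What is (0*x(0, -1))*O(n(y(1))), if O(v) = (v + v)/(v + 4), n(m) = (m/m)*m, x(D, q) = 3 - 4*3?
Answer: 0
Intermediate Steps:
x(D, q) = -9 (x(D, q) = 3 - 12 = -9)
n(m) = m (n(m) = 1*m = m)
O(v) = 2*v/(4 + v) (O(v) = (2*v)/(4 + v) = 2*v/(4 + v))
(0*x(0, -1))*O(n(y(1))) = (0*(-9))*(2*1/(4 + 1)) = 0*(2*1/5) = 0*(2*1*(⅕)) = 0*(⅖) = 0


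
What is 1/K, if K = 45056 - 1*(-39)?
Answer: 1/45095 ≈ 2.2175e-5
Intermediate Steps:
K = 45095 (K = 45056 + 39 = 45095)
1/K = 1/45095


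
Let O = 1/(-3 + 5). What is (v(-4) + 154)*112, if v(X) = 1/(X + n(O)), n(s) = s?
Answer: 17216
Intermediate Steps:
O = 1/2 ≈ 0.50000
v(X) = 1/(1/2 + X) (v(X) = 1/(X + 1/2) = 1/(1/2 + X))
(v(-4) + 154)*112 = (2/(1 + 2*(-4)) + 154)*112 = (2/(1 - 8) + 154)*112 = (2/(-7) + 154)*112 = (2*(-1/7) + 154)*112 = (-2/7 + 154)*112 = (1076/7)*112 = 17216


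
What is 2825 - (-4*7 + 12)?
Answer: 2841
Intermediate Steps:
2825 - (-4*7 + 12) = 2825 - (-28 + 12) = 2825 - 1*(-16) = 2825 + 16 = 2841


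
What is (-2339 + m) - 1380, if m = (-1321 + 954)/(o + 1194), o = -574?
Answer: -2306147/620 ≈ -3719.6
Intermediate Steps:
m = -367/620 (m = (-1321 + 954)/(-574 + 1194) = -367/620 ≈ -0.59194)
(-2339 + m) - 1380 = (-2339 - 367/620) - 1380 = -1450547/620 - 1380 = -2306147/620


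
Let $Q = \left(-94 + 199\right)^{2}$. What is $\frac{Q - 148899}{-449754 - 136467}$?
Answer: $\frac{45958}{195407} \approx 0.23519$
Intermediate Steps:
$Q = 11025$ ($Q = 105^{2} = 11025$)
$\frac{Q - 148899}{-449754 - 136467} = \frac{11025 - 148899}{-449754 - 136467} = - \frac{137874}{-586221} = \left(-137874\right) \left(- \frac{1}{586221}\right) = \frac{45958}{195407}$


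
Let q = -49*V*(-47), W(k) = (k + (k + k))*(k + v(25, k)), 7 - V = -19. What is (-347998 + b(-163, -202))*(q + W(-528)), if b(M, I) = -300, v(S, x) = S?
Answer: -298362515740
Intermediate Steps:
V = 26 (V = 7 - 1*(-19) = 7 + 19 = 26)
W(k) = 3*k*(25 + k) (W(k) = (k + (k + k))*(k + 25) = (k + 2*k)*(25 + k) = (3*k)*(25 + k) = 3*k*(25 + k))
q = 59878 (q = -49*26*(-47) = -1274*(-47) = 59878)
(-347998 + b(-163, -202))*(q + W(-528)) = (-347998 - 300)*(59878 + 3*(-528)*(25 - 528)) = -348298*(59878 + 3*(-528)*(-503)) = -348298*(59878 + 796752) = -348298*856630 = -298362515740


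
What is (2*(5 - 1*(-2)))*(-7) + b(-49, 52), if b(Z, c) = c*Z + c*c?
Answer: 58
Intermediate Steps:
b(Z, c) = c² + Z*c (b(Z, c) = Z*c + c² = c² + Z*c)
(2*(5 - 1*(-2)))*(-7) + b(-49, 52) = (2*(5 - 1*(-2)))*(-7) + 52*(-49 + 52) = (2*(5 + 2))*(-7) + 52*3 = (2*7)*(-7) + 156 = 14*(-7) + 156 = -98 + 156 = 58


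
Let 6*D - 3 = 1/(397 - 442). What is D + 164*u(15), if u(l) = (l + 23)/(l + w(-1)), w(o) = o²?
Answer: 105299/270 ≈ 390.00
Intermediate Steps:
D = 67/135 (D = ½ + 1/(6*(397 - 442)) = ½ + (⅙)/(-45) = ½ + (⅙)*(-1/45) = ½ - 1/270 = 67/135 ≈ 0.49630)
u(l) = (23 + l)/(1 + l) (u(l) = (l + 23)/(l + (-1)²) = (23 + l)/(l + 1) = (23 + l)/(1 + l))
D + 164*u(15) = 67/135 + 164*((23 + 15)/(1 + 15)) = 67/135 + 164*(38/16) = 67/135 + 164*((1/16)*38) = 67/135 + 164*(19/8) = 67/135 + 779/2 = 105299/270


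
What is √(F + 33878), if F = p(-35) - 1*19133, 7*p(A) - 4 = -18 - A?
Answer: 2*√3687 ≈ 121.44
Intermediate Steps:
p(A) = -2 - A/7 (p(A) = 4/7 + (-18 - A)/7 = 4/7 + (-18/7 - A/7) = -2 - A/7)
F = -19130 (F = (-2 - ⅐*(-35)) - 1*19133 = (-2 + 5) - 19133 = 3 - 19133 = -19130)
√(F + 33878) = √(-19130 + 33878) = √14748 = 2*√3687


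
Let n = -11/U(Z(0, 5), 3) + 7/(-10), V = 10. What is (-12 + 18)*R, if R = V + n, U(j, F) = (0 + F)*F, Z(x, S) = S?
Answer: 727/15 ≈ 48.467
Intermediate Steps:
U(j, F) = F² (U(j, F) = F*F = F²)
n = -173/90 (n = -11/(3²) + 7/(-10) = -11/9 + 7*(-⅒) = -11*⅑ - 7/10 = -11/9 - 7/10 = -173/90 ≈ -1.9222)
R = 727/90 (R = 10 - 173/90 = 727/90 ≈ 8.0778)
(-12 + 18)*R = (-12 + 18)*(727/90) = 6*(727/90) = 727/15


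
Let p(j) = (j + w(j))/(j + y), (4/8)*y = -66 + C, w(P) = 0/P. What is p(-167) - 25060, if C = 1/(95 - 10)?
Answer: -636835585/25413 ≈ -25059.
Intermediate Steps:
w(P) = 0
C = 1/85 ≈ 0.011765
y = -11218/85 (y = 2*(-66 + 1/85) = 2*(-5609/85) = -11218/85 ≈ -131.98)
p(j) = j/(-11218/85 + j) (p(j) = (j + 0)/(j - 11218/85) = j/(-11218/85 + j))
p(-167) - 25060 = 85*(-167)/(-11218 + 85*(-167)) - 25060 = 85*(-167)/(-11218 - 14195) - 25060 = 85*(-167)/(-25413) - 25060 = 85*(-167)*(-1/25413) - 25060 = 14195/25413 - 25060 = -636835585/25413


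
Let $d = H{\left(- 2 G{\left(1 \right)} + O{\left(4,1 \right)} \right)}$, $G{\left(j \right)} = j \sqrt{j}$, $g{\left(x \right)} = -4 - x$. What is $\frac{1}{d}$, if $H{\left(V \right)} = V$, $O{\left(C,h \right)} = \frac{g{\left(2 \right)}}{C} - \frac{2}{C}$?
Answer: $- \frac{1}{4} \approx -0.25$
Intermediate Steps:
$G{\left(j \right)} = j^{\frac{3}{2}}$
$O{\left(C,h \right)} = - \frac{8}{C}$ ($O{\left(C,h \right)} = \frac{-4 - 2}{C} - \frac{2}{C} = - \frac{6}{C} - \frac{2}{C} = - \frac{8}{C}$)
$d = -4$ ($d = - 2 \cdot 1^{\frac{3}{2}} - \frac{8}{4} = \left(-2\right) 1 - 2 = -2 - 2 = -4$)
$\frac{1}{d} = \frac{1}{-4} = - \frac{1}{4}$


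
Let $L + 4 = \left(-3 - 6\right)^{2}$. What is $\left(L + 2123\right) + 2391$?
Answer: $4591$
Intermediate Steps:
$L = 77$ ($L = -4 + \left(-3 - 6\right)^{2} = -4 + \left(-9\right)^{2} = -4 + 81 = 77$)
$\left(L + 2123\right) + 2391 = \left(77 + 2123\right) + 2391 = 2200 + 2391 = 4591$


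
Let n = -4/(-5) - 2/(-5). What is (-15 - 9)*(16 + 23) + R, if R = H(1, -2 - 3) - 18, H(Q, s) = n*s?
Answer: -960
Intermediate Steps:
n = 6/5 (n = -4*(-1/5) - 2*(-1/5) = 4/5 + 2/5 = 6/5 ≈ 1.2000)
H(Q, s) = 6*s/5
R = -24 (R = 6*(-2 - 3)/5 - 18 = (6/5)*(-5) - 18 = -6 - 18 = -24)
(-15 - 9)*(16 + 23) + R = (-15 - 9)*(16 + 23) - 24 = -24*39 - 24 = -936 - 24 = -960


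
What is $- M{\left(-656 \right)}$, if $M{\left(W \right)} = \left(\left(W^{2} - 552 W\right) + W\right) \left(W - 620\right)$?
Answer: $1010326592$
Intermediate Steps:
$M{\left(W \right)} = \left(-620 + W\right) \left(W^{2} - 551 W\right)$ ($M{\left(W \right)} = \left(W^{2} - 551 W\right) \left(-620 + W\right) = \left(-620 + W\right) \left(W^{2} - 551 W\right)$)
$- M{\left(-656 \right)} = - \left(-656\right) \left(341620 + \left(-656\right)^{2} - -768176\right) = - \left(-656\right) \left(341620 + 430336 + 768176\right) = - \left(-656\right) 1540132 = \left(-1\right) \left(-1010326592\right) = 1010326592$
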